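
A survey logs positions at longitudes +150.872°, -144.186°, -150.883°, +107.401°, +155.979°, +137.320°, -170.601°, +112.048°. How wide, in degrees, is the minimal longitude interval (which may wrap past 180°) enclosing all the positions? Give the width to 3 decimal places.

108.413°

Sort the longitudes: -170.601°, -150.883°, -144.186°, +107.401°, +112.048°, +137.320°, +150.872°, +155.979°.
Eastward gaps between consecutive values (wrapping around): 19.718°, 6.697°, 251.587°, 4.647°, 25.272°, 13.552°, 5.107°, 33.420°.
Largest gap = 251.587° ⇒ minimal covering band is its complement: 360° − 251.587° = 108.413°.
Band runs from +107.401° eastward to -144.186°, crossing the antimeridian.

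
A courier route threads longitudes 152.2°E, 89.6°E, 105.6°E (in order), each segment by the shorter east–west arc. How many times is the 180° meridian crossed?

Leg 1: +152.2° → +89.6°, shortest Δλ = -62.6° (west) — does not cross 180°.
Leg 2: +89.6° → +105.6°, shortest Δλ = 16.0° (east) — does not cross 180°.
Total crossings: 0.

0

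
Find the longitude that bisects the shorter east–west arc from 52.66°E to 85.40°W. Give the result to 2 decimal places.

Signed shortest Δλ from +52.66° to -85.40° is -138.06°.
Midpoint longitude = +52.66° + (-138.06°)/2 = +52.66° − 69.03° = -16.37°.

16.37°W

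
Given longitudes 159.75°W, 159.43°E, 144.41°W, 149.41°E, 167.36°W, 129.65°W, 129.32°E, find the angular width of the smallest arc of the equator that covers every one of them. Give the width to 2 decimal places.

Sort the longitudes: -167.36°, -159.75°, -144.41°, -129.65°, +129.32°, +149.41°, +159.43°.
Eastward gaps between consecutive values (wrapping around): 7.61°, 15.34°, 14.76°, 258.97°, 20.09°, 10.02°, 33.21°.
Largest gap = 258.97° ⇒ minimal covering band is its complement: 360° − 258.97° = 101.03°.
Band runs from +129.32° eastward to -129.65°, crossing the antimeridian.

101.03°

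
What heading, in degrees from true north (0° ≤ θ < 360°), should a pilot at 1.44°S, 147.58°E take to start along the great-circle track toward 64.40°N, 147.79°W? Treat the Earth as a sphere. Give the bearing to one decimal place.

23.3°

Δλ = -147.79 − 147.58 = -295.37°; wrapped into (−180°, 180°]: 64.63°.
θ = atan2( sin Δλ · cos φ₂ , cos φ₁ · sin φ₂ − sin φ₁ · cos φ₂ · cos Δλ )
  = atan2(0.39042, 0.90620) = 23.308° → normalised to [0°, 360°): 23.308°.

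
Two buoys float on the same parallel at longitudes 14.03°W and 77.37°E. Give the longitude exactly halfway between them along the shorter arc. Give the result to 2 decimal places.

31.67°E

Signed shortest Δλ from -14.03° to +77.37° is +91.40°.
Midpoint longitude = -14.03° + (+91.40°)/2 = -14.03° + 45.70° = +31.67°.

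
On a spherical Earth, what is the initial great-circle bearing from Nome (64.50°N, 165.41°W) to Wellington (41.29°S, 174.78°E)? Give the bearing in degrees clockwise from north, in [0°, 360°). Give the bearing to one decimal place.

Δλ = 174.78 − -165.41 = 340.19°; wrapped into (−180°, 180°]: -19.81°.
θ = atan2( sin Δλ · cos φ₂ , cos φ₁ · sin φ₂ − sin φ₁ · cos φ₂ · cos Δλ )
  = atan2(-0.25464, -0.92213) = -164.563° → normalised to [0°, 360°): 195.437°.

195.4°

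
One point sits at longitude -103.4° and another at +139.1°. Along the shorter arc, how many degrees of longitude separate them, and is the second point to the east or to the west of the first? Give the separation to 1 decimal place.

117.5° west

Raw difference: 139.1 − -103.4 = 242.5°.
Normalise into (−180°, 180°]: 242.5° − 360° = -117.5°.
Negative ⇒ the second point lies to the west; separation 117.5°.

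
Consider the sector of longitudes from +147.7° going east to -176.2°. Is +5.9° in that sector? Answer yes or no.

No

Band width going east from +147.7° to -176.2°: ((-176.2 − 147.7) mod 360) = 36.1°.
Offset of +5.9° east of the west edge: ((5.9 − 147.7) mod 360) = 218.2°.
218.2° > 36.1° ⇒ outside.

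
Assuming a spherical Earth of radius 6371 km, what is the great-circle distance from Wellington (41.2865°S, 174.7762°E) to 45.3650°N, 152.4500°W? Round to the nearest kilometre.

Δλ = -152.4500 − 174.7762 = -327.2262°; wrapped into (−180°, 180°]: 32.7738°.
Δφ = 45.3650 − -41.2865 = 86.6515°.
a = sin²(Δφ/2) + cos φ₁ · cos φ₂ · sin²(Δλ/2) = 0.512816.
c = 2·atan2(√a, √(1−a)) = 1.59643 rad → d = 6371·c ≈ 10170.86 km.

10171 km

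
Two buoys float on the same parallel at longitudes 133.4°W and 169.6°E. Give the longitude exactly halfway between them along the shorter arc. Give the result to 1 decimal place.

161.9°W

Signed shortest Δλ from -133.4° to +169.6° is -57.0°.
Midpoint longitude = -133.4° + (-57.0°)/2 = -133.4° − 28.5° = -161.9°.
(The naïve average (-133.4 + +169.6)/2 = 18.1° is on the wrong side of the globe.)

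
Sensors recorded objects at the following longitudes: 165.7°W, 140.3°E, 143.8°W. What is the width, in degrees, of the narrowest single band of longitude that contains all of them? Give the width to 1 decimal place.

Sort the longitudes: -165.7°, -143.8°, +140.3°.
Eastward gaps between consecutive values (wrapping around): 21.9°, 284.1°, 54.0°.
Largest gap = 284.1° ⇒ minimal covering band is its complement: 360° − 284.1° = 75.9°.
Band runs from +140.3° eastward to -143.8°, crossing the antimeridian.

75.9°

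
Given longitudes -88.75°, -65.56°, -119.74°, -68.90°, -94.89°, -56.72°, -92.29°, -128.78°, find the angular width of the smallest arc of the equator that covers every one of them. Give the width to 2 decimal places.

Sort the longitudes: -128.78°, -119.74°, -94.89°, -92.29°, -88.75°, -68.90°, -65.56°, -56.72°.
Eastward gaps between consecutive values (wrapping around): 9.04°, 24.85°, 2.60°, 3.54°, 19.85°, 3.34°, 8.84°, 287.94°.
Largest gap = 287.94° ⇒ minimal covering band is its complement: 360° − 287.94° = 72.06°.
Band runs from -128.78° eastward to -56.72°.

72.06°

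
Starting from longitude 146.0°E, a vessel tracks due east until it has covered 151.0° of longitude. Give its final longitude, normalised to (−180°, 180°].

63.0°W

Start at +146.0°; shift +151.0° → +297.0°.
+297.0° lies outside (−180°, 180°]; subtract 360° → -63.0°.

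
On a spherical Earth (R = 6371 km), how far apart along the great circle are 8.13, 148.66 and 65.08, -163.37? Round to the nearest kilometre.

Δλ = -163.37 − 148.66 = -312.03°; wrapped into (−180°, 180°]: 47.97°.
Δφ = 65.08 − 8.13 = 56.95°.
a = sin²(Δφ/2) + cos φ₁ · cos φ₂ · sin²(Δλ/2) = 0.296239.
c = 2·atan2(√a, √(1−a)) = 1.15106 rad → d = 6371·c ≈ 7333.39 km.

7333 km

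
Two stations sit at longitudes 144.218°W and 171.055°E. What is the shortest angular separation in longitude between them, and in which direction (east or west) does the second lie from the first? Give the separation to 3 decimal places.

Raw difference: 171.055 − -144.218 = 315.273°.
Normalise into (−180°, 180°]: 315.273° − 360° = -44.727°.
Negative ⇒ the second point lies to the west; separation 44.727°.

44.727° west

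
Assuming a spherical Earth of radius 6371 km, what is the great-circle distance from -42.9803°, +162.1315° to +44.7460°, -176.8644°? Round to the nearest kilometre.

9975 km

Δλ = -176.8644 − 162.1315 = -338.9959°; wrapped into (−180°, 180°]: 21.0041°.
Δφ = 44.7460 − -42.9803 = 87.7263°.
a = sin²(Δφ/2) + cos φ₁ · cos φ₂ · sin²(Δλ/2) = 0.497426.
c = 2·atan2(√a, √(1−a)) = 1.56565 rad → d = 6371·c ≈ 9974.74 km.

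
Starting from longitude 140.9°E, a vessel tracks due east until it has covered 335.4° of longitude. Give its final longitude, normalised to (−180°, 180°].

Start at +140.9°; shift +335.4° → +476.3°.
+476.3° lies outside (−180°, 180°]; subtract 360° → +116.3°.

116.3°E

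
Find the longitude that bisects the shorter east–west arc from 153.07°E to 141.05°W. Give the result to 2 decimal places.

173.99°W

Signed shortest Δλ from +153.07° to -141.05° is +65.88°.
Midpoint longitude = +153.07° + (+65.88°)/2 = +153.07° + 32.94° = +186.01°.
Normalise into (−180°, 180°]: -173.99°.
(The naïve average (+153.07 + -141.05)/2 = 6.01° is on the wrong side of the globe.)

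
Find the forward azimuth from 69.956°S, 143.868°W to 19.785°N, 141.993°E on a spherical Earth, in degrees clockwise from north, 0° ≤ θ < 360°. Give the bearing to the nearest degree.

Δλ = 141.993 − -143.868 = 285.861°; wrapped into (−180°, 180°]: -74.139°.
θ = atan2( sin Δλ · cos φ₂ , cos φ₁ · sin φ₂ − sin φ₁ · cos φ₂ · cos Δλ )
  = atan2(-0.90514, 0.35761) = -68.442° → normalised to [0°, 360°): 291.558°.

292°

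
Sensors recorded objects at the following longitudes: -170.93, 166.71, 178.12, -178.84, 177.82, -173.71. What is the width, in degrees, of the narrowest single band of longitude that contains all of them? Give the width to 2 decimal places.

Sort the longitudes: -178.84°, -173.71°, -170.93°, +166.71°, +177.82°, +178.12°.
Eastward gaps between consecutive values (wrapping around): 5.13°, 2.78°, 337.64°, 11.11°, 0.30°, 3.04°.
Largest gap = 337.64° ⇒ minimal covering band is its complement: 360° − 337.64° = 22.36°.
Band runs from +166.71° eastward to -170.93°, crossing the antimeridian.

22.36°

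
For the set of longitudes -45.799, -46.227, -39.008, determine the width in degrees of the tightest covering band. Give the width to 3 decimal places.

7.219°

Sort the longitudes: -46.227°, -45.799°, -39.008°.
Eastward gaps between consecutive values (wrapping around): 0.428°, 6.791°, 352.781°.
Largest gap = 352.781° ⇒ minimal covering band is its complement: 360° − 352.781° = 7.219°.
Band runs from -46.227° eastward to -39.008°.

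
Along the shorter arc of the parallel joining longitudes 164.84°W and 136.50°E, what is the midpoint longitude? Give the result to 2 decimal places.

Signed shortest Δλ from -164.84° to +136.50° is -58.66°.
Midpoint longitude = -164.84° + (-58.66°)/2 = -164.84° − 29.33° = -194.17°.
Normalise into (−180°, 180°]: +165.83°.
(The naïve average (-164.84 + +136.50)/2 = -14.17° is on the wrong side of the globe.)

165.83°E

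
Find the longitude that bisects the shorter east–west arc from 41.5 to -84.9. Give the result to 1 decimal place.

Signed shortest Δλ from +41.5° to -84.9° is -126.4°.
Midpoint longitude = +41.5° + (-126.4°)/2 = +41.5° − 63.2° = -21.7°.

-21.7°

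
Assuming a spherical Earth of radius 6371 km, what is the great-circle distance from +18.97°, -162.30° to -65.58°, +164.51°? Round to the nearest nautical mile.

5296 nmi

Δλ = 164.51 − -162.30 = 326.81°; wrapped into (−180°, 180°]: -33.19°.
Δφ = -65.58 − 18.97 = -84.55°.
a = sin²(Δφ/2) + cos φ₁ · cos φ₂ · sin²(Δλ/2) = 0.484403.
c = 2·atan2(√a, √(1−a)) = 1.53960 rad → d = 6371·c ≈ 9808.77 km ≈ 5296.31 nmi.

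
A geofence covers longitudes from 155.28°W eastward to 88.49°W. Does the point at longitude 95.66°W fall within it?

Yes

Band width going east from -155.28° to -88.49°: ((-88.49 − -155.28) mod 360) = 66.79°.
Offset of -95.66° east of the west edge: ((-95.66 − -155.28) mod 360) = 59.62°.
59.62° ≤ 66.79° ⇒ inside.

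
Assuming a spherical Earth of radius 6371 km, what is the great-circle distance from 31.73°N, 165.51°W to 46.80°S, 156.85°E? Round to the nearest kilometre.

Δλ = 156.85 − -165.51 = 322.36°; wrapped into (−180°, 180°]: -37.64°.
Δφ = -46.80 − 31.73 = -78.53°.
a = sin²(Δφ/2) + cos φ₁ · cos φ₂ · sin²(Δλ/2) = 0.461164.
c = 2·atan2(√a, √(1−a)) = 1.49305 rad → d = 6371·c ≈ 9512.20 km.

9512 km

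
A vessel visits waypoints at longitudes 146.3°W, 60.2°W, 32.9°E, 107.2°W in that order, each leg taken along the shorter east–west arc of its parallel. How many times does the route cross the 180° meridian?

0

Leg 1: -146.3° → -60.2°, shortest Δλ = 86.1° (east) — does not cross 180°.
Leg 2: -60.2° → +32.9°, shortest Δλ = 93.1° (east) — does not cross 180°.
Leg 3: +32.9° → -107.2°, shortest Δλ = -140.1° (west) — does not cross 180°.
Total crossings: 0.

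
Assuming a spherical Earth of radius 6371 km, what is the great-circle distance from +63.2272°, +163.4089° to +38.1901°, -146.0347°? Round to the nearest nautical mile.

Δλ = -146.0347 − 163.4089 = -309.4436°; wrapped into (−180°, 180°]: 50.5564°.
Δφ = 38.1901 − 63.2272 = -25.0371°.
a = sin²(Δφ/2) + cos φ₁ · cos φ₂ · sin²(Δλ/2) = 0.111539.
c = 2·atan2(√a, √(1−a)) = 0.68103 rad → d = 6371·c ≈ 4338.87 km ≈ 2342.80 nmi.

2343 nmi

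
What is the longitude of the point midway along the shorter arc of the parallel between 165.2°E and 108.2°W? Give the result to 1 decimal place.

151.5°W

Signed shortest Δλ from +165.2° to -108.2° is +86.6°.
Midpoint longitude = +165.2° + (+86.6°)/2 = +165.2° + 43.3° = +208.5°.
Normalise into (−180°, 180°]: -151.5°.
(The naïve average (+165.2 + -108.2)/2 = 28.5° is on the wrong side of the globe.)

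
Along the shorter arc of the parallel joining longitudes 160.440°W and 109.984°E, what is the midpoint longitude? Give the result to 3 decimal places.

154.772°E

Signed shortest Δλ from -160.440° to +109.984° is -89.576°.
Midpoint longitude = -160.440° + (-89.576°)/2 = -160.440° − 44.788° = -205.228°.
Normalise into (−180°, 180°]: +154.772°.
(The naïve average (-160.440 + +109.984)/2 = -25.228° is on the wrong side of the globe.)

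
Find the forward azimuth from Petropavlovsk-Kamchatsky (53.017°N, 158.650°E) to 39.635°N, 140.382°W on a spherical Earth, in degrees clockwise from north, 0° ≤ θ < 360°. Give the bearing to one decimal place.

Δλ = -140.382 − 158.650 = -299.032°; wrapped into (−180°, 180°]: 60.968°.
θ = atan2( sin Δλ · cos φ₂ , cos φ₁ · sin φ₂ − sin φ₁ · cos φ₂ · cos Δλ )
  = atan2(0.67336, 0.08519) = 82.789° → normalised to [0°, 360°): 82.789°.

82.8°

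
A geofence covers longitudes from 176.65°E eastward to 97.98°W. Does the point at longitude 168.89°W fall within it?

Yes

Band width going east from +176.65° to -97.98°: ((-97.98 − 176.65) mod 360) = 85.37°.
Offset of -168.89° east of the west edge: ((-168.89 − 176.65) mod 360) = 14.46°.
14.46° ≤ 85.37° ⇒ inside.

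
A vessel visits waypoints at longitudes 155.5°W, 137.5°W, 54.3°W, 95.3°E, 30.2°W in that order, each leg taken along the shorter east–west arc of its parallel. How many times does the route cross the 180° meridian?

Leg 1: -155.5° → -137.5°, shortest Δλ = 18.0° (east) — does not cross 180°.
Leg 2: -137.5° → -54.3°, shortest Δλ = 83.2° (east) — does not cross 180°.
Leg 3: -54.3° → +95.3°, shortest Δλ = 149.6° (east) — does not cross 180°.
Leg 4: +95.3° → -30.2°, shortest Δλ = -125.5° (west) — does not cross 180°.
Total crossings: 0.

0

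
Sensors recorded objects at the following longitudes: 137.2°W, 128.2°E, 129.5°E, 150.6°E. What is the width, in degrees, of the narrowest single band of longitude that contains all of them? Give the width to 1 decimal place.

94.6°

Sort the longitudes: -137.2°, +128.2°, +129.5°, +150.6°.
Eastward gaps between consecutive values (wrapping around): 265.4°, 1.3°, 21.1°, 72.2°.
Largest gap = 265.4° ⇒ minimal covering band is its complement: 360° − 265.4° = 94.6°.
Band runs from +128.2° eastward to -137.2°, crossing the antimeridian.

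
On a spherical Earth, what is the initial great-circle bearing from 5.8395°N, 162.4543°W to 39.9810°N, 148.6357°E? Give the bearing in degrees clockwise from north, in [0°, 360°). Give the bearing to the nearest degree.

316°

Δλ = 148.6357 − -162.4543 = 311.0900°; wrapped into (−180°, 180°]: -48.9100°.
θ = atan2( sin Δλ · cos φ₂ , cos φ₁ · sin φ₂ − sin φ₁ · cos φ₂ · cos Δλ )
  = atan2(-0.57751, 0.58796) = -44.486° → normalised to [0°, 360°): 315.514°.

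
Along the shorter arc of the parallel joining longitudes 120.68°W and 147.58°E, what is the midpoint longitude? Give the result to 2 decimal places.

166.55°W

Signed shortest Δλ from -120.68° to +147.58° is -91.74°.
Midpoint longitude = -120.68° + (-91.74°)/2 = -120.68° − 45.87° = -166.55°.
(The naïve average (-120.68 + +147.58)/2 = 13.45° is on the wrong side of the globe.)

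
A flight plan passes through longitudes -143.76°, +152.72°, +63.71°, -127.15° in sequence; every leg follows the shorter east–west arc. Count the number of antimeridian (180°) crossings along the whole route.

Leg 1: -143.76° → +152.72°, shortest Δλ = -63.52° (west) — crosses 180°.
Leg 2: +152.72° → +63.71°, shortest Δλ = -89.01° (west) — does not cross 180°.
Leg 3: +63.71° → -127.15°, shortest Δλ = 169.14° (east) — crosses 180°.
Total crossings: 2.

2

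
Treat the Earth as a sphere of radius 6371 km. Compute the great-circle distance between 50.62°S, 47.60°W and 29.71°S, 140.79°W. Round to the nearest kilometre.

Δλ = -140.79 − -47.60 = -93.19°.
Δφ = -29.71 − -50.62 = 20.91°.
a = sin²(Δφ/2) + cos φ₁ · cos φ₂ · sin²(Δλ/2) = 0.323790.
c = 2·atan2(√a, √(1−a)) = 1.21064 rad → d = 6371·c ≈ 7712.99 km.

7713 km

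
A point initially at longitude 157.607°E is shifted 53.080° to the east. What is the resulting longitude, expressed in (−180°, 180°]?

Start at +157.607°; shift +53.080° → +210.687°.
+210.687° lies outside (−180°, 180°]; subtract 360° → -149.313°.

149.313°W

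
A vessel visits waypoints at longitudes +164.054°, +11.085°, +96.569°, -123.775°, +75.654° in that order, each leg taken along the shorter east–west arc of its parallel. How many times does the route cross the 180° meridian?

2

Leg 1: +164.054° → +11.085°, shortest Δλ = -152.969° (west) — does not cross 180°.
Leg 2: +11.085° → +96.569°, shortest Δλ = 85.484° (east) — does not cross 180°.
Leg 3: +96.569° → -123.775°, shortest Δλ = 139.656° (east) — crosses 180°.
Leg 4: -123.775° → +75.654°, shortest Δλ = -160.571° (west) — crosses 180°.
Total crossings: 2.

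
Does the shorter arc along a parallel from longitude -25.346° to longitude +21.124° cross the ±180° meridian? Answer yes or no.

Signed shortest Δλ = ((21.124 − -25.346 + 180) mod 360) − 180 = 46.47°.
Going east by 46.47° from -25.346° reaches +21.124° without touching 180°.

No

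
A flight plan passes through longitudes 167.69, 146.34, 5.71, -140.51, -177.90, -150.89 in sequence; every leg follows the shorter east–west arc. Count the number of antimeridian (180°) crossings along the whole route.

0

Leg 1: +167.69° → +146.34°, shortest Δλ = -21.35° (west) — does not cross 180°.
Leg 2: +146.34° → +5.71°, shortest Δλ = -140.63° (west) — does not cross 180°.
Leg 3: +5.71° → -140.51°, shortest Δλ = -146.22° (west) — does not cross 180°.
Leg 4: -140.51° → -177.90°, shortest Δλ = -37.39° (west) — does not cross 180°.
Leg 5: -177.90° → -150.89°, shortest Δλ = 27.01° (east) — does not cross 180°.
Total crossings: 0.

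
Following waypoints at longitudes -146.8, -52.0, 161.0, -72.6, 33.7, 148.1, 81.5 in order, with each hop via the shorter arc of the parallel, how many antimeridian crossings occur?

2

Leg 1: -146.8° → -52.0°, shortest Δλ = 94.8° (east) — does not cross 180°.
Leg 2: -52.0° → +161.0°, shortest Δλ = -147.0° (west) — crosses 180°.
Leg 3: +161.0° → -72.6°, shortest Δλ = 126.4° (east) — crosses 180°.
Leg 4: -72.6° → +33.7°, shortest Δλ = 106.3° (east) — does not cross 180°.
Leg 5: +33.7° → +148.1°, shortest Δλ = 114.4° (east) — does not cross 180°.
Leg 6: +148.1° → +81.5°, shortest Δλ = -66.6° (west) — does not cross 180°.
Total crossings: 2.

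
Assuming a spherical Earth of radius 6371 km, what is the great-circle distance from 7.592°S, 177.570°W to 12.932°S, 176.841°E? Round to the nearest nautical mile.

460 nmi

Δλ = 176.841 − -177.570 = 354.411°; wrapped into (−180°, 180°]: -5.589°.
Δφ = -12.932 − -7.592 = -5.340°.
a = sin²(Δφ/2) + cos φ₁ · cos φ₂ · sin²(Δλ/2) = 0.004466.
c = 2·atan2(√a, √(1−a)) = 0.13376 rad → d = 6371·c ≈ 852.19 km ≈ 460.15 nmi.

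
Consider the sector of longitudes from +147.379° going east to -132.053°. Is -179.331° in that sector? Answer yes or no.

Yes

Band width going east from +147.379° to -132.053°: ((-132.053 − 147.379) mod 360) = 80.568°.
Offset of -179.331° east of the west edge: ((-179.331 − 147.379) mod 360) = 33.290°.
33.290° ≤ 80.568° ⇒ inside.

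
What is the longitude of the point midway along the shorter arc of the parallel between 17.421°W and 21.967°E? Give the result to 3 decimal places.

Signed shortest Δλ from -17.421° to +21.967° is +39.388°.
Midpoint longitude = -17.421° + (+39.388°)/2 = -17.421° + 19.694° = +2.273°.

2.273°E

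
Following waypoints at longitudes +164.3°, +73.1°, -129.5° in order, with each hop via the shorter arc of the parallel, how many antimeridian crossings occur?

Leg 1: +164.3° → +73.1°, shortest Δλ = -91.2° (west) — does not cross 180°.
Leg 2: +73.1° → -129.5°, shortest Δλ = 157.4° (east) — crosses 180°.
Total crossings: 1.

1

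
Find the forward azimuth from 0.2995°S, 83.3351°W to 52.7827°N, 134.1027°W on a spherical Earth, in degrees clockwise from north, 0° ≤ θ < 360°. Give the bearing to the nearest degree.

Δλ = -134.1027 − -83.3351 = -50.7676°.
θ = atan2( sin Δλ · cos φ₂ , cos φ₁ · sin φ₂ − sin φ₁ · cos φ₂ · cos Δλ )
  = atan2(-0.46850, 0.79834) = -30.406° → normalised to [0°, 360°): 329.594°.

330°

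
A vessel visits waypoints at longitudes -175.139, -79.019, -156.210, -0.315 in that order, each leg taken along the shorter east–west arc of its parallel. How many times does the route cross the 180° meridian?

0

Leg 1: -175.139° → -79.019°, shortest Δλ = 96.12° (east) — does not cross 180°.
Leg 2: -79.019° → -156.210°, shortest Δλ = -77.191° (west) — does not cross 180°.
Leg 3: -156.210° → -0.315°, shortest Δλ = 155.895° (east) — does not cross 180°.
Total crossings: 0.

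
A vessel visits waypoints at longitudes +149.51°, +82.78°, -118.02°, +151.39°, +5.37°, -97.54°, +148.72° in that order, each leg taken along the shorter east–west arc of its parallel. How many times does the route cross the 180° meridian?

Leg 1: +149.51° → +82.78°, shortest Δλ = -66.73° (west) — does not cross 180°.
Leg 2: +82.78° → -118.02°, shortest Δλ = 159.2° (east) — crosses 180°.
Leg 3: -118.02° → +151.39°, shortest Δλ = -90.59° (west) — crosses 180°.
Leg 4: +151.39° → +5.37°, shortest Δλ = -146.02° (west) — does not cross 180°.
Leg 5: +5.37° → -97.54°, shortest Δλ = -102.91° (west) — does not cross 180°.
Leg 6: -97.54° → +148.72°, shortest Δλ = -113.74° (west) — crosses 180°.
Total crossings: 3.

3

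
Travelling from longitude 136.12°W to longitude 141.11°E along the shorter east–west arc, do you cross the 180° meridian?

Yes

Naïve |141.11 − -136.12| = 277.23° > 180°, so the shorter arc goes the other way round — across 180°.
Signed shortest Δλ = ((141.11 − -136.12 + 180) mod 360) − 180 = -82.77°.
Going west by 82.77° from -136.12° passes through 180° before reaching +141.11°.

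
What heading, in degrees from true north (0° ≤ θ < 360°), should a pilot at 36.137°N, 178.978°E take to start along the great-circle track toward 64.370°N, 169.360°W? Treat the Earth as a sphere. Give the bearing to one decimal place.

10.4°

Δλ = -169.360 − 178.978 = -348.338°; wrapped into (−180°, 180°]: 11.662°.
θ = atan2( sin Δλ · cos φ₂ , cos φ₁ · sin φ₂ − sin φ₁ · cos φ₂ · cos Δλ )
  = atan2(0.08744, 0.47832) = 10.359° → normalised to [0°, 360°): 10.359°.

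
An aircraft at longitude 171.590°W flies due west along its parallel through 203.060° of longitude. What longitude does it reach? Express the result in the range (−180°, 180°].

14.650°W

Start at -171.590°; shift −203.060° → -374.650°.
-374.650° lies outside (−180°, 180°]; add 360° → -14.650°.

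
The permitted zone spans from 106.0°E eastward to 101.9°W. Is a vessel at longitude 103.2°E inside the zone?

Band width going east from +106.0° to -101.9°: ((-101.9 − 106.0) mod 360) = 152.1°.
Offset of +103.2° east of the west edge: ((103.2 − 106.0) mod 360) = 357.2°.
357.2° > 152.1° ⇒ outside.

No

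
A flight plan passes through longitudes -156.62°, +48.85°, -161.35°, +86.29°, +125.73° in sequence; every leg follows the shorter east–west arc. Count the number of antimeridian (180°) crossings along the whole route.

3

Leg 1: -156.62° → +48.85°, shortest Δλ = -154.53° (west) — crosses 180°.
Leg 2: +48.85° → -161.35°, shortest Δλ = 149.8° (east) — crosses 180°.
Leg 3: -161.35° → +86.29°, shortest Δλ = -112.36° (west) — crosses 180°.
Leg 4: +86.29° → +125.73°, shortest Δλ = 39.44° (east) — does not cross 180°.
Total crossings: 3.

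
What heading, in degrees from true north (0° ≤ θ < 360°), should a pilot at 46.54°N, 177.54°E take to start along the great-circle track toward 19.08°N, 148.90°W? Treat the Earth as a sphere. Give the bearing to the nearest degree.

Δλ = -148.90 − 177.54 = -326.44°; wrapped into (−180°, 180°]: 33.56°.
θ = atan2( sin Δλ · cos φ₂ , cos φ₁ · sin φ₂ − sin φ₁ · cos φ₂ · cos Δλ )
  = atan2(0.52244, -0.34678) = 123.575° → normalised to [0°, 360°): 123.575°.

124°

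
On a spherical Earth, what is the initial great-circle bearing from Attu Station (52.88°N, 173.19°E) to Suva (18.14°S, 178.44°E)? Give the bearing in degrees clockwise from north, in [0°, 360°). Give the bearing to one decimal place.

174.7°

Δλ = 178.44 − 173.19 = 5.25°.
θ = atan2( sin Δλ · cos φ₂ , cos φ₁ · sin φ₂ − sin φ₁ · cos φ₂ · cos Δλ )
  = atan2(0.08695, -0.94245) = 174.729° → normalised to [0°, 360°): 174.729°.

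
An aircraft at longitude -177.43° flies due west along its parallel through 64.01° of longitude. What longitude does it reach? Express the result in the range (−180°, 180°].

+118.56°

Start at -177.43°; shift −64.01° → -241.44°.
-241.44° lies outside (−180°, 180°]; add 360° → +118.56°.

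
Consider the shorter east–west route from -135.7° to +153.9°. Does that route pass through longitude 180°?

Yes

Naïve |153.9 − -135.7| = 289.6° > 180°, so the shorter arc goes the other way round — across 180°.
Signed shortest Δλ = ((153.9 − -135.7 + 180) mod 360) − 180 = -70.4°.
Going west by 70.4° from -135.7° passes through 180° before reaching +153.9°.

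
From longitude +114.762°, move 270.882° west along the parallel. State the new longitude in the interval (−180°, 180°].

-156.120°

Start at +114.762°; shift −270.882° → -156.120°.
-156.120° already lies in (−180°, 180°].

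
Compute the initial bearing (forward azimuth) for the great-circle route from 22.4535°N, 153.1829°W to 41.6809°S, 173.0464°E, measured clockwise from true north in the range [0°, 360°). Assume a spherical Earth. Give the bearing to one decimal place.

206.0°

Δλ = 173.0464 − -153.1829 = 326.2293°; wrapped into (−180°, 180°]: -33.7707°.
θ = atan2( sin Δλ · cos φ₂ , cos φ₁ · sin φ₂ − sin φ₁ · cos φ₂ · cos Δλ )
  = atan2(-0.41516, -0.85169) = -154.013° → normalised to [0°, 360°): 205.987°.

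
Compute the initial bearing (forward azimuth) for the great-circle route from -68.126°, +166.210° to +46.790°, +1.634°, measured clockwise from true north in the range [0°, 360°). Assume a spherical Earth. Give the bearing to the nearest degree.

Δλ = 1.634 − 166.210 = -164.576°.
θ = atan2( sin Δλ · cos φ₂ , cos φ₁ · sin φ₂ − sin φ₁ · cos φ₂ · cos Δλ )
  = atan2(-0.18210, -0.34095) = -151.894° → normalised to [0°, 360°): 208.106°.

208°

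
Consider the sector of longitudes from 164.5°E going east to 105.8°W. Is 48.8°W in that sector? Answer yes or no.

Band width going east from +164.5° to -105.8°: ((-105.8 − 164.5) mod 360) = 89.7°.
Offset of -48.8° east of the west edge: ((-48.8 − 164.5) mod 360) = 146.7°.
146.7° > 89.7° ⇒ outside.

No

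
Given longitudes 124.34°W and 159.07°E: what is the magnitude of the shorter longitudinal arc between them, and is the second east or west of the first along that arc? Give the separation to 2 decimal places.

Raw difference: 159.07 − -124.34 = 283.41°.
Normalise into (−180°, 180°]: 283.41° − 360° = -76.59°.
Negative ⇒ the second point lies to the west; separation 76.59°.

76.59° west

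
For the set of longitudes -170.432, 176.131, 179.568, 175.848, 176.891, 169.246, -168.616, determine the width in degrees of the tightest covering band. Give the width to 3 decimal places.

22.138°

Sort the longitudes: -170.432°, -168.616°, +169.246°, +175.848°, +176.131°, +176.891°, +179.568°.
Eastward gaps between consecutive values (wrapping around): 1.816°, 337.862°, 6.602°, 0.283°, 0.760°, 2.677°, 10.000°.
Largest gap = 337.862° ⇒ minimal covering band is its complement: 360° − 337.862° = 22.138°.
Band runs from +169.246° eastward to -168.616°, crossing the antimeridian.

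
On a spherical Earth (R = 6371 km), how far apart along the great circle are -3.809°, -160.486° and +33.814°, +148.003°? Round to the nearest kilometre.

6825 km

Δλ = 148.003 − -160.486 = 308.489°; wrapped into (−180°, 180°]: -51.511°.
Δφ = 33.814 − -3.809 = 37.623°.
a = sin²(Δφ/2) + cos φ₁ · cos φ₂ · sin²(Δλ/2) = 0.260510.
c = 2·atan2(√a, √(1−a)) = 1.07130 rad → d = 6371·c ≈ 6825.28 km.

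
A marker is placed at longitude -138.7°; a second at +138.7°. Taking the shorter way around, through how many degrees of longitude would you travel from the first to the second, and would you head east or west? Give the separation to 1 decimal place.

82.6° west

Raw difference: 138.7 − -138.7 = 277.4°.
Normalise into (−180°, 180°]: 277.4° − 360° = -82.6°.
Negative ⇒ the second point lies to the west; separation 82.6°.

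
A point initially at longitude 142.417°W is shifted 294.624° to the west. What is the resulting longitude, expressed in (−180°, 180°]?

77.041°W

Start at -142.417°; shift −294.624° → -437.041°.
-437.041° lies outside (−180°, 180°]; add 360° → -77.041°.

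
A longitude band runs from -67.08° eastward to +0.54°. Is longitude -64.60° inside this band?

Yes

Band width going east from -67.08° to +0.54°: ((0.54 − -67.08) mod 360) = 67.62°.
Offset of -64.60° east of the west edge: ((-64.60 − -67.08) mod 360) = 2.48°.
2.48° ≤ 67.62° ⇒ inside.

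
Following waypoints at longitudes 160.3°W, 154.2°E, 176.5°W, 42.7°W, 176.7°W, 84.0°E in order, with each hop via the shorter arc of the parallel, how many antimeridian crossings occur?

Leg 1: -160.3° → +154.2°, shortest Δλ = -45.5° (west) — crosses 180°.
Leg 2: +154.2° → -176.5°, shortest Δλ = 29.3° (east) — crosses 180°.
Leg 3: -176.5° → -42.7°, shortest Δλ = 133.8° (east) — does not cross 180°.
Leg 4: -42.7° → -176.7°, shortest Δλ = -134.0° (west) — does not cross 180°.
Leg 5: -176.7° → +84.0°, shortest Δλ = -99.3° (west) — crosses 180°.
Total crossings: 3.

3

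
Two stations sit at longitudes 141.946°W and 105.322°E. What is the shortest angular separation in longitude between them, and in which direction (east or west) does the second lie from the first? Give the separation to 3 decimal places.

Raw difference: 105.322 − -141.946 = 247.268°.
Normalise into (−180°, 180°]: 247.268° − 360° = -112.732°.
Negative ⇒ the second point lies to the west; separation 112.732°.

112.732° west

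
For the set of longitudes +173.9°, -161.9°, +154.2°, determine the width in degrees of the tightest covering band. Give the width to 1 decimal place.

43.9°

Sort the longitudes: -161.9°, +154.2°, +173.9°.
Eastward gaps between consecutive values (wrapping around): 316.1°, 19.7°, 24.2°.
Largest gap = 316.1° ⇒ minimal covering band is its complement: 360° − 316.1° = 43.9°.
Band runs from +154.2° eastward to -161.9°, crossing the antimeridian.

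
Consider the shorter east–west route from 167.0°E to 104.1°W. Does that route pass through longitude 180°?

Yes

Naïve |-104.1 − 167.0| = 271.1° > 180°, so the shorter arc goes the other way round — across 180°.
Signed shortest Δλ = ((-104.1 − 167.0 + 180) mod 360) − 180 = 88.9°.
Going east by 88.9° from +167.0° passes through 180° before reaching -104.1°.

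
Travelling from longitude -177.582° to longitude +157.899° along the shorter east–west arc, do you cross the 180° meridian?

Yes

Naïve |157.899 − -177.582| = 335.481° > 180°, so the shorter arc goes the other way round — across 180°.
Signed shortest Δλ = ((157.899 − -177.582 + 180) mod 360) − 180 = -24.519°.
Going west by 24.519° from -177.582° passes through 180° before reaching +157.899°.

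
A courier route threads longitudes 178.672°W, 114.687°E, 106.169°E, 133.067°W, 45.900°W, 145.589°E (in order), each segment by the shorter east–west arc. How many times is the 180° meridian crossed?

3

Leg 1: -178.672° → +114.687°, shortest Δλ = -66.641° (west) — crosses 180°.
Leg 2: +114.687° → +106.169°, shortest Δλ = -8.518° (west) — does not cross 180°.
Leg 3: +106.169° → -133.067°, shortest Δλ = 120.764° (east) — crosses 180°.
Leg 4: -133.067° → -45.900°, shortest Δλ = 87.167° (east) — does not cross 180°.
Leg 5: -45.900° → +145.589°, shortest Δλ = -168.511° (west) — crosses 180°.
Total crossings: 3.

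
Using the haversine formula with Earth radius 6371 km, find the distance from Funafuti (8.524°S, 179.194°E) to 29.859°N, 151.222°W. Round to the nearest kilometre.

Δλ = -151.222 − 179.194 = -330.416°; wrapped into (−180°, 180°]: 29.584°.
Δφ = 29.859 − -8.524 = 38.383°.
a = sin²(Δφ/2) + cos φ₁ · cos φ₂ · sin²(Δλ/2) = 0.163967.
c = 2·atan2(√a, √(1−a)) = 0.83380 rad → d = 6371·c ≈ 5312.15 km.

5312 km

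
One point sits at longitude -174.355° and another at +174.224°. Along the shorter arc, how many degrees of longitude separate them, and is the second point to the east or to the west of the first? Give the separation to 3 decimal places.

Raw difference: 174.224 − -174.355 = 348.579°.
Normalise into (−180°, 180°]: 348.579° − 360° = -11.421°.
Negative ⇒ the second point lies to the west; separation 11.421°.

11.421° west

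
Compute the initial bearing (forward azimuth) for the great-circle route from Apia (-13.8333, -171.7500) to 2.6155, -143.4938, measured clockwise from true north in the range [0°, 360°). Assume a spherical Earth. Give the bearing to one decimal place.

Δλ = -143.4938 − -171.7500 = 28.2562°.
θ = atan2( sin Δλ · cos φ₂ , cos φ₁ · sin φ₂ − sin φ₁ · cos φ₂ · cos Δλ )
  = atan2(0.47292, 0.25470) = 61.695° → normalised to [0°, 360°): 61.695°.

61.7°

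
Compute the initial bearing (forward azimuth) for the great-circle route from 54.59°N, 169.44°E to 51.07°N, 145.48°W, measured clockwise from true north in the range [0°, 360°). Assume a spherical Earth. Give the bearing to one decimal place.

Δλ = -145.48 − 169.44 = -314.92°; wrapped into (−180°, 180°]: 45.08°.
θ = atan2( sin Δλ · cos φ₂ , cos φ₁ · sin φ₂ − sin φ₁ · cos φ₂ · cos Δλ )
  = atan2(0.44494, 0.08911) = 78.675° → normalised to [0°, 360°): 78.675°.

78.7°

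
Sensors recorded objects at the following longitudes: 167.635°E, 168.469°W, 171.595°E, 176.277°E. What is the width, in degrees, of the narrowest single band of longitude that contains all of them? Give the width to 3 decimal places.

23.896°

Sort the longitudes: -168.469°, +167.635°, +171.595°, +176.277°.
Eastward gaps between consecutive values (wrapping around): 336.104°, 3.960°, 4.682°, 15.254°.
Largest gap = 336.104° ⇒ minimal covering band is its complement: 360° − 336.104° = 23.896°.
Band runs from +167.635° eastward to -168.469°, crossing the antimeridian.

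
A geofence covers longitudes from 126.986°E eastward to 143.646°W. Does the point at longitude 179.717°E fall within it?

Yes

Band width going east from +126.986° to -143.646°: ((-143.646 − 126.986) mod 360) = 89.368°.
Offset of +179.717° east of the west edge: ((179.717 − 126.986) mod 360) = 52.731°.
52.731° ≤ 89.368° ⇒ inside.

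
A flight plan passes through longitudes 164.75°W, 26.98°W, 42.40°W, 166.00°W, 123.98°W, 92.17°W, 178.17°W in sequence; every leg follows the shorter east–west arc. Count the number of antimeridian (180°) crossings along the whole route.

Leg 1: -164.75° → -26.98°, shortest Δλ = 137.77° (east) — does not cross 180°.
Leg 2: -26.98° → -42.40°, shortest Δλ = -15.42° (west) — does not cross 180°.
Leg 3: -42.40° → -166.00°, shortest Δλ = -123.6° (west) — does not cross 180°.
Leg 4: -166.00° → -123.98°, shortest Δλ = 42.02° (east) — does not cross 180°.
Leg 5: -123.98° → -92.17°, shortest Δλ = 31.81° (east) — does not cross 180°.
Leg 6: -92.17° → -178.17°, shortest Δλ = -86.0° (west) — does not cross 180°.
Total crossings: 0.

0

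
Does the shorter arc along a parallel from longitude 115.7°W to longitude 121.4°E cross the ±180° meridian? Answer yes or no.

Yes

Naïve |121.4 − -115.7| = 237.1° > 180°, so the shorter arc goes the other way round — across 180°.
Signed shortest Δλ = ((121.4 − -115.7 + 180) mod 360) − 180 = -122.9°.
Going west by 122.9° from -115.7° passes through 180° before reaching +121.4°.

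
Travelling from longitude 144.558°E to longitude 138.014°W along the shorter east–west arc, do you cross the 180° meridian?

Naïve |-138.014 − 144.558| = 282.572° > 180°, so the shorter arc goes the other way round — across 180°.
Signed shortest Δλ = ((-138.014 − 144.558 + 180) mod 360) − 180 = 77.428°.
Going east by 77.428° from +144.558° passes through 180° before reaching -138.014°.

Yes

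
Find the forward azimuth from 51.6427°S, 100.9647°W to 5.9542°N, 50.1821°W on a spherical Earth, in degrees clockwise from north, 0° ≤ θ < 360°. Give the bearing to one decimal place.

Δλ = -50.1821 − -100.9647 = 50.7826°.
θ = atan2( sin Δλ · cos φ₂ , cos φ₁ · sin φ₂ − sin φ₁ · cos φ₂ · cos Δλ )
  = atan2(0.77057, 0.55749) = 54.115° → normalised to [0°, 360°): 54.115°.

54.1°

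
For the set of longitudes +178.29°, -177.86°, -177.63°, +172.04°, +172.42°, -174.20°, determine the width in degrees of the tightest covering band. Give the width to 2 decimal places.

13.76°

Sort the longitudes: -177.86°, -177.63°, -174.20°, +172.04°, +172.42°, +178.29°.
Eastward gaps between consecutive values (wrapping around): 0.23°, 3.43°, 346.24°, 0.38°, 5.87°, 3.85°.
Largest gap = 346.24° ⇒ minimal covering band is its complement: 360° − 346.24° = 13.76°.
Band runs from +172.04° eastward to -174.20°, crossing the antimeridian.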